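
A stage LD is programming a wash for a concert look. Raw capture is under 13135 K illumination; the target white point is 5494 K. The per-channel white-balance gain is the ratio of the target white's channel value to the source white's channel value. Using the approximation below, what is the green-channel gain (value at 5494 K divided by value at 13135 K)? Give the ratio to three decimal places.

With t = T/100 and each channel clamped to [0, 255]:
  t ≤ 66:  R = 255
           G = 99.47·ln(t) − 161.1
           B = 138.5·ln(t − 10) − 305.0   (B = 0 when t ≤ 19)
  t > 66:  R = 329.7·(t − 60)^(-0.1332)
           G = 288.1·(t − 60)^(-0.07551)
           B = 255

At 13135 K (t = 131.35):
  G = 288.1·(131.35 − 60)^(-0.07551) = 288.1·71.35^(-0.07551) = 288.1·0.72452 = 208.734.
At 5494 K (t = 54.94):
  G = 99.47·ln 54.94 − 161.1 = 99.47·4.0062 − 161.1 = 237.401.
Gain = 237.401 / 208.734 = 1.1373 → 1.137.

1.137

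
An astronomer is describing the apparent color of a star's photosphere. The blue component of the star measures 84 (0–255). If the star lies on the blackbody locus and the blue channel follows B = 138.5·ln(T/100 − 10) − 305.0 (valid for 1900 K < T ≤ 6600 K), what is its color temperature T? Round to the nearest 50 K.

2650 K

ln(t − 10) = (84 + 305.0) / 138.5 = 2.8087.
t − 10 = e^2.8087 = 16.588, so t = 26.588.
T = 100·t = 2659 K → 2650 K to the nearest 50 K.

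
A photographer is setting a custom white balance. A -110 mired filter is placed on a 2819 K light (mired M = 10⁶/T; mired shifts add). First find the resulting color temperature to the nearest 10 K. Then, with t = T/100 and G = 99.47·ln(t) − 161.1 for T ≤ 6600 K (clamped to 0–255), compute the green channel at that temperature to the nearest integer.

M_in = 10⁶/2819 = 354.74; M_out = 354.74 + (-110) = 244.74.
T_out = 10⁶/244.74 = 4086.0 K → 4090 K; t = 40.9.
G = 99.47·ln 40.9 − 161.1 = 99.47·3.7111 − 161.1 = 208.046.
Rounded: 208.

208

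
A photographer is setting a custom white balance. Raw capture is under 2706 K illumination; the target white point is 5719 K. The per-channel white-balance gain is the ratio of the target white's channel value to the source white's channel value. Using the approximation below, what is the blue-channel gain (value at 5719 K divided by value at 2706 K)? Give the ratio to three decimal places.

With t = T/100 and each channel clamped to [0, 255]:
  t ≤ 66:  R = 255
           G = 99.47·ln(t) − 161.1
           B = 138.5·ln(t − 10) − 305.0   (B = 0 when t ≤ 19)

At 2706 K (t = 27.06):
  B = 138.5·ln(27.06 − 10) − 305.0 = 138.5·ln 17.06 − 305.0 = 138.5·2.8367 − 305.0 = 87.888.
At 5719 K (t = 57.19):
  B = 138.5·ln(57.19 − 10) − 305.0 = 138.5·ln 47.19 − 305.0 = 138.5·3.8542 − 305.0 = 228.804.
Gain = 228.804 / 87.888 = 2.6034 → 2.603.

2.603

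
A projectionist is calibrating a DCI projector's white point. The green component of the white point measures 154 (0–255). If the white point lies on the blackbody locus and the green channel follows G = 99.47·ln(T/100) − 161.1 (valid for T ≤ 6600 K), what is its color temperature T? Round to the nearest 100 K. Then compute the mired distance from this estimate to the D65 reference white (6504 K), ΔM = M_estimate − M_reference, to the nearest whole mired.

ln t = (154 + 161.1) / 99.47 = 3.1678.
t = e^3.1678 = 23.755.
T = 100·t = 2375 K → 2400 K to the nearest 100 K.
M_estimate = 10⁶/2400 = 416.67; M_reference = 10⁶/6504 = 153.75.
ΔM = 416.67 − 153.75 = 262.92 → +263 mireds.

+263 mireds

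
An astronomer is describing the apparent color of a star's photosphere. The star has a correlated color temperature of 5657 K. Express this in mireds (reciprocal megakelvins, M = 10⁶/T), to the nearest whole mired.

177 mireds

M = 10⁶ / 5657 = 176.772 → 177 mireds.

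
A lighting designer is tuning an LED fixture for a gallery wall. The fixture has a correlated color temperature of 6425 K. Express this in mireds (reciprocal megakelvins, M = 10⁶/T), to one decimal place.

155.6 mireds

M = 10⁶ / 6425 = 155.642 → 155.6 mireds.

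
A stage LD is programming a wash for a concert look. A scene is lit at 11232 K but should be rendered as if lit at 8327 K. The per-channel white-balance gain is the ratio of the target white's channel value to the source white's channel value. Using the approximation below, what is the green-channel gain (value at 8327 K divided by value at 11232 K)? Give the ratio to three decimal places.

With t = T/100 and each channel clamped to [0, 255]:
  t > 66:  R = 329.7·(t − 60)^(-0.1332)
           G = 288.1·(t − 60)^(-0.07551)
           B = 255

At 11232 K (t = 112.32):
  G = 288.1·(112.32 − 60)^(-0.07551) = 288.1·52.32^(-0.07551) = 288.1·0.74169 = 213.681.
At 8327 K (t = 83.27):
  G = 288.1·(83.27 − 60)^(-0.07551) = 288.1·23.27^(-0.07551) = 288.1·0.78848 = 227.162.
Gain = 227.162 / 213.681 = 1.0631 → 1.063.

1.063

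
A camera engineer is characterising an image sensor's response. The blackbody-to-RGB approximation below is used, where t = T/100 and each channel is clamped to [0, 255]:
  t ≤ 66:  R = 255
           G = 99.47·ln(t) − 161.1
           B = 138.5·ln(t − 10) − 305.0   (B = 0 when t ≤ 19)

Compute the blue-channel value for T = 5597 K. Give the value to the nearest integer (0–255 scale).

t = 5597/100 = 55.97; the t ≤ 66 branch applies.
B = 138.5·ln(55.97 − 10) − 305.0 = 138.5·ln 45.97 − 305.0 = 138.5·3.8280 − 305.0 = 225.176.
Rounded: 225.

225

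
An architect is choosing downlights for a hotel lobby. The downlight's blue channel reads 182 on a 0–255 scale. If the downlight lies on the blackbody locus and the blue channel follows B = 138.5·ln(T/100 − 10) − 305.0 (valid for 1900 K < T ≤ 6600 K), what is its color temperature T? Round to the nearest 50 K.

ln(t − 10) = (182 + 305.0) / 138.5 = 3.5162.
t − 10 = e^3.5162 = 33.658, so t = 43.658.
T = 100·t = 4366 K → 4350 K to the nearest 50 K.

4350 K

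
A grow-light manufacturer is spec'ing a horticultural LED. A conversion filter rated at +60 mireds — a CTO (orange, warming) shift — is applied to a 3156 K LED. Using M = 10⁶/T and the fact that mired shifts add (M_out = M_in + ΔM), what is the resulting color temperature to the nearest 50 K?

2650 K

M_in = 10⁶/3156 = 316.86 mireds.
M_out = 316.86 + (+60) = 376.86 mireds.
T_out = 10⁶/376.86 = 2653.5 K → 2650 K.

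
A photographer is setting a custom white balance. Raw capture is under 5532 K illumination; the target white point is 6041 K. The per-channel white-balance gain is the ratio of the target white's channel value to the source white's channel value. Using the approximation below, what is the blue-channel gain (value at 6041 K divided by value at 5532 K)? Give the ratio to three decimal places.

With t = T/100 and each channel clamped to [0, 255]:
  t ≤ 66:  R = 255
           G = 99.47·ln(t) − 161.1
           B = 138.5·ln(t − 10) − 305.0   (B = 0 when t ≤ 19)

1.066

At 5532 K (t = 55.32):
  B = 138.5·ln(55.32 − 10) − 305.0 = 138.5·ln 45.32 − 305.0 = 138.5·3.8137 − 305.0 = 223.204.
At 6041 K (t = 60.41):
  B = 138.5·ln(60.41 − 10) − 305.0 = 138.5·ln 50.41 − 305.0 = 138.5·3.9202 − 305.0 = 237.946.
Gain = 237.946 / 223.204 = 1.0660 → 1.066.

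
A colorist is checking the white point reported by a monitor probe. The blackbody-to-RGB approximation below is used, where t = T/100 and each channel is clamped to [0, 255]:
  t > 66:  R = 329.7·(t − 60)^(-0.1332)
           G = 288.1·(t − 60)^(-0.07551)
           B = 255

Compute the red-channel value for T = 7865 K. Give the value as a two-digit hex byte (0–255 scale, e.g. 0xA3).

t = 7865/100 = 78.65; the t > 66 branch applies.
R = 329.7·(78.65 − 60)^(-0.1332) = 329.7·18.65^(-0.1332) = 329.7·0.67724 = 223.288.
Rounded: 223; in hex, 0xDF.

0xDF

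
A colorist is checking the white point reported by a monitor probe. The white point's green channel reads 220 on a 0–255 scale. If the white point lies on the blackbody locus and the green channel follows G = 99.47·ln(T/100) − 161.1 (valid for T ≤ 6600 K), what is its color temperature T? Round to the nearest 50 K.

4600 K

ln t = (220 + 161.1) / 99.47 = 3.8313.
t = e^3.8313 = 46.123.
T = 100·t = 4612 K → 4600 K to the nearest 50 K.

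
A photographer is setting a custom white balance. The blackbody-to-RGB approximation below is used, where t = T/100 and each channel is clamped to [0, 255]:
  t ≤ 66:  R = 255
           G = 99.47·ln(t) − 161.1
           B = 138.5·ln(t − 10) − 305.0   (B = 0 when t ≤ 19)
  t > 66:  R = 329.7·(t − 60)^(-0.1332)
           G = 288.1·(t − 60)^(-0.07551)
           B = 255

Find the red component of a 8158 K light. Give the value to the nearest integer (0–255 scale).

t = 8158/100 = 81.58; the t > 66 branch applies.
R = 329.7·(81.58 − 60)^(-0.1332) = 329.7·21.58^(-0.1332) = 329.7·0.66421 = 218.990.
Rounded: 219.

219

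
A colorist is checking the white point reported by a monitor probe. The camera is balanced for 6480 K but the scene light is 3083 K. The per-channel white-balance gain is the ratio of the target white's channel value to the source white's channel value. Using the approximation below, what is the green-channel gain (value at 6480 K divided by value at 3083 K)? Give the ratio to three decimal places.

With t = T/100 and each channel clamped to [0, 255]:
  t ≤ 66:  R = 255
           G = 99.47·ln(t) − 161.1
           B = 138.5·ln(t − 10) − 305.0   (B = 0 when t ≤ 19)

At 3083 K (t = 30.83):
  G = 99.47·ln 30.83 − 161.1 = 99.47·3.4285 − 161.1 = 179.932.
At 6480 K (t = 64.8):
  G = 99.47·ln 64.8 − 161.1 = 99.47·4.1713 − 161.1 = 253.820.
Gain = 253.820 / 179.932 = 1.4106 → 1.411.

1.411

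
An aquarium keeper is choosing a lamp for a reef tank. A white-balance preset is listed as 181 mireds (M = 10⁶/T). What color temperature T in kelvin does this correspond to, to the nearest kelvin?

5525 K

T = 10⁶ / 181 = 5524.86 K → 5525 K.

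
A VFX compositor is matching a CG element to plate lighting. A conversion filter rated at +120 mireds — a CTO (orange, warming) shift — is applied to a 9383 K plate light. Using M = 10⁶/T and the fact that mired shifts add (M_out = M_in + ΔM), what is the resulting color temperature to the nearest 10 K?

4410 K

M_in = 10⁶/9383 = 106.58 mireds.
M_out = 106.58 + (+120) = 226.58 mireds.
T_out = 10⁶/226.58 = 4413.5 K → 4410 K.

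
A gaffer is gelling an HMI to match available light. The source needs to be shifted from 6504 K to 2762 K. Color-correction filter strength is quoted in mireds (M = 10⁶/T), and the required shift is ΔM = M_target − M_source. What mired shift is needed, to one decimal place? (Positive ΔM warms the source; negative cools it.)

+208.3 mireds

M_source = 10⁶/6504 = 153.752; M_target = 10⁶/2762 = 362.056.
ΔM = 362.056 − 153.752 = 208.305 → +208.3 mireds, a warming shift.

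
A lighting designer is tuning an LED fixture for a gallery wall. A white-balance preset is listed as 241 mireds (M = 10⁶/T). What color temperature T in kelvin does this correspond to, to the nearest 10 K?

T = 10⁶ / 241 = 4149.38 K → 4150 K.

4150 K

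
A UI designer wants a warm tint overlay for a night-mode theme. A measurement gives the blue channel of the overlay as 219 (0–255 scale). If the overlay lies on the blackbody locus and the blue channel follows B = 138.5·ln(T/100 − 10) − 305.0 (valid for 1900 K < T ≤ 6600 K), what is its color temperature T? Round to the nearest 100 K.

5400 K

ln(t − 10) = (219 + 305.0) / 138.5 = 3.7834.
t − 10 = e^3.7834 = 43.965, so t = 53.965.
T = 100·t = 5396 K → 5400 K to the nearest 100 K.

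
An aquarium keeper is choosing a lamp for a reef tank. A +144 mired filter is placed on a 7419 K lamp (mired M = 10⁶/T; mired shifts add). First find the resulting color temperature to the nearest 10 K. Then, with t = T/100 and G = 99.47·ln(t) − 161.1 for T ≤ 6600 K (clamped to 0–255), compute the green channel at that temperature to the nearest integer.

195

M_in = 10⁶/7419 = 134.79; M_out = 134.79 + (+144) = 278.79.
T_out = 10⁶/278.79 = 3586.9 K → 3590 K; t = 35.9.
G = 99.47·ln 35.9 − 161.1 = 99.47·3.5807 − 161.1 = 195.076.
Rounded: 195.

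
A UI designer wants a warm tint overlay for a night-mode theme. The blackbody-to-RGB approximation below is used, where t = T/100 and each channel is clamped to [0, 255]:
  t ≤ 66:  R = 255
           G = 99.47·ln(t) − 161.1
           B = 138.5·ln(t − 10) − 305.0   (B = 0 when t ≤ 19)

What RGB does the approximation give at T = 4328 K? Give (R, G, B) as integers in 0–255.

(255, 214, 180)

t = 4328/100 = 43.28; the t ≤ 66 branch applies.
R = 255 by definition for t ≤ 66.
G = 99.47·ln 43.28 − 161.1 = 99.47·3.7677 − 161.1 = 213.672.
B = 138.5·ln(43.28 − 10) − 305.0 = 138.5·ln 33.28 − 305.0 = 138.5·3.5050 − 305.0 = 180.436.
Rounded: (255, 214, 180).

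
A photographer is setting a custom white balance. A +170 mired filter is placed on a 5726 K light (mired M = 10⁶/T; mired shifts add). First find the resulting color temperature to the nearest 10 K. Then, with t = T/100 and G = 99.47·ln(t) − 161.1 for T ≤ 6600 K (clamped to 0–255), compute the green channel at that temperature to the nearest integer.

M_in = 10⁶/5726 = 174.64; M_out = 174.64 + (+170) = 344.64.
T_out = 10⁶/344.64 = 2901.6 K → 2900 K; t = 29.
G = 99.47·ln 29 − 161.1 = 99.47·3.3673 − 161.1 = 173.845.
Rounded: 174.

174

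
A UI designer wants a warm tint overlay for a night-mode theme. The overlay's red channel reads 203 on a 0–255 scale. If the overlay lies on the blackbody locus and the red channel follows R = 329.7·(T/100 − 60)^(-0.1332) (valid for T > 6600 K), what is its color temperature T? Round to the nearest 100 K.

(t − 60)^(-0.1332) = 203/329.7 = 0.61571.
t − 60 = 0.61571^(1/-0.1332) = 0.61571^(-7.508) = 38.129, so t = 98.129.
T = 100·t = 9813 K → 9800 K to the nearest 100 K.

9800 K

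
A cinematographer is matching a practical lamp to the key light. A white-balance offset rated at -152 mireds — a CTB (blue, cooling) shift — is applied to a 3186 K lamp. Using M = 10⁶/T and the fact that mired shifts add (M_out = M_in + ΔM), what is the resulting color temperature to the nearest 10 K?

M_in = 10⁶/3186 = 313.87 mireds.
M_out = 313.87 + (-152) = 161.87 mireds.
T_out = 10⁶/161.87 = 6177.7 K → 6180 K.

6180 K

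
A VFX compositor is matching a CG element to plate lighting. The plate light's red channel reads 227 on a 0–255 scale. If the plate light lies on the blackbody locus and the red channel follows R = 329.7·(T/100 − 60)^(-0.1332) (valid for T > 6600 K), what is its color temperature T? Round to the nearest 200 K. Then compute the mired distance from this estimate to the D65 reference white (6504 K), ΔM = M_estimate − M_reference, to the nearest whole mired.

(t − 60)^(-0.1332) = 227/329.7 = 0.68850.
t − 60 = 0.68850^(1/-0.1332) = 0.68850^(-7.508) = 16.478, so t = 76.478.
T = 100·t = 7648 K → 7600 K to the nearest 200 K.
M_estimate = 10⁶/7600 = 131.58; M_reference = 10⁶/6504 = 153.75.
ΔM = 131.58 − 153.75 = -22.17 → -22 mireds.

-22 mireds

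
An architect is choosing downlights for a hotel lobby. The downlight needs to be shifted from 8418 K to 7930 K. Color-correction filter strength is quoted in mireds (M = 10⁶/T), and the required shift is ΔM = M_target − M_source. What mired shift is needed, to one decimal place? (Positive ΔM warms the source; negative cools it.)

+7.3 mireds

M_source = 10⁶/8418 = 118.793; M_target = 10⁶/7930 = 126.103.
ΔM = 126.103 − 118.793 = 7.310 → +7.3 mireds, a warming shift.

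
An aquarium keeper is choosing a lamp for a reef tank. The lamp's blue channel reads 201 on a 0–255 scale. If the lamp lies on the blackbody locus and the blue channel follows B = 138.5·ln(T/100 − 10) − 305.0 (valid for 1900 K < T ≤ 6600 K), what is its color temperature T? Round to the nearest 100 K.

ln(t − 10) = (201 + 305.0) / 138.5 = 3.6534.
t − 10 = e^3.6534 = 38.607, so t = 48.607.
T = 100·t = 4861 K → 4900 K to the nearest 100 K.

4900 K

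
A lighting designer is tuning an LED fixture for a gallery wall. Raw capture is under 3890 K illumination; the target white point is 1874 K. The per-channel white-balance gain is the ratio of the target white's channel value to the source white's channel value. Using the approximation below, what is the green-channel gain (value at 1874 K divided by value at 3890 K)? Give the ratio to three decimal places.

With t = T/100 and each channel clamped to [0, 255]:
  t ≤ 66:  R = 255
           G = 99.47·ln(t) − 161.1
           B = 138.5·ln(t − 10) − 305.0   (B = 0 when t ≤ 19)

At 3890 K (t = 38.9):
  G = 99.47·ln 38.9 − 161.1 = 99.47·3.6610 − 161.1 = 203.059.
At 1874 K (t = 18.74):
  G = 99.47·ln 18.74 − 161.1 = 99.47·2.9307 − 161.1 = 130.413.
Gain = 130.413 / 203.059 = 0.6422 → 0.642.

0.642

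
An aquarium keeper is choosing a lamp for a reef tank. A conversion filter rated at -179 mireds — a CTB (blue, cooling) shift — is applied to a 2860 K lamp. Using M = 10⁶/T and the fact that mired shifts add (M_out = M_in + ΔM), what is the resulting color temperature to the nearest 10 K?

5860 K

M_in = 10⁶/2860 = 349.65 mireds.
M_out = 349.65 + (-179) = 170.65 mireds.
T_out = 10⁶/170.65 = 5859.9 K → 5860 K.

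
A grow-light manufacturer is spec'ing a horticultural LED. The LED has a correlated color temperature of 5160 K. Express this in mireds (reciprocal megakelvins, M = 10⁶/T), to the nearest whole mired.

M = 10⁶ / 5160 = 193.798 → 194 mireds.

194 mireds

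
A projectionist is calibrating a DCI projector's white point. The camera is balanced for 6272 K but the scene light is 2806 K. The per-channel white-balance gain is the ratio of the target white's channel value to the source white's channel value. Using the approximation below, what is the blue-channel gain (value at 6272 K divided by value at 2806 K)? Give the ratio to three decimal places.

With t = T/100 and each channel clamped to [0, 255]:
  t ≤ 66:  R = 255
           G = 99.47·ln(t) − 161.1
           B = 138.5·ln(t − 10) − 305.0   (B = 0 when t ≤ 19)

At 2806 K (t = 28.06):
  B = 138.5·ln(28.06 − 10) − 305.0 = 138.5·ln 18.06 − 305.0 = 138.5·2.8937 − 305.0 = 95.777.
At 6272 K (t = 62.72):
  B = 138.5·ln(62.72 − 10) − 305.0 = 138.5·ln 52.72 − 305.0 = 138.5·3.9650 − 305.0 = 244.152.
Gain = 244.152 / 95.777 = 2.5492 → 2.549.

2.549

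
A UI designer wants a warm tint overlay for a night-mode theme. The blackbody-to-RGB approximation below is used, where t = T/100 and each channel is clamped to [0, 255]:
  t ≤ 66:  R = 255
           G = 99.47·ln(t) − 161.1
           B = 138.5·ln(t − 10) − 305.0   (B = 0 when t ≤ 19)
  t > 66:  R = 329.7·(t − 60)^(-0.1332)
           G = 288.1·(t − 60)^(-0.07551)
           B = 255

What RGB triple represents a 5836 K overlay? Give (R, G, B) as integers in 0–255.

t = 5836/100 = 58.36; the t ≤ 66 branch applies.
R = 255 by definition for t ≤ 66.
G = 99.47·ln 58.36 − 161.1 = 99.47·4.0666 − 161.1 = 243.408.
B = 138.5·ln(58.36 − 10) − 305.0 = 138.5·ln 48.36 − 305.0 = 138.5·3.8787 − 305.0 = 232.196.
Rounded: (255, 243, 232).

(255, 243, 232)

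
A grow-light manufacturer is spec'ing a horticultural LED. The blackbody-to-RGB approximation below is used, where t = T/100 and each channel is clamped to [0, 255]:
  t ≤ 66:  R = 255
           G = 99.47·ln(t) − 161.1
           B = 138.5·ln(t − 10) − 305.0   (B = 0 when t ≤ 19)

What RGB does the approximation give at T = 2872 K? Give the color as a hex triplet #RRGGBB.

t = 2872/100 = 28.72; the t ≤ 66 branch applies.
R = 255 by definition for t ≤ 66.
G = 99.47·ln 28.72 − 161.1 = 99.47·3.3576 − 161.1 = 172.880.
B = 138.5·ln(28.72 − 10) − 305.0 = 138.5·ln 18.72 − 305.0 = 138.5·2.9296 − 305.0 = 100.749.
Rounded: (255, 173, 101).
In hex: #FFAD65.

#FFAD65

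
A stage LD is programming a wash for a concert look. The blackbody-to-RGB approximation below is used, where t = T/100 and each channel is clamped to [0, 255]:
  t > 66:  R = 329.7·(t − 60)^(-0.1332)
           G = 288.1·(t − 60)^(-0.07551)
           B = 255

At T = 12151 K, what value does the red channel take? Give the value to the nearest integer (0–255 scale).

t = 12151/100 = 121.51; the t > 66 branch applies.
R = 329.7·(121.51 − 60)^(-0.1332) = 329.7·61.51^(-0.1332) = 329.7·0.57771 = 190.472.
Rounded: 190.

190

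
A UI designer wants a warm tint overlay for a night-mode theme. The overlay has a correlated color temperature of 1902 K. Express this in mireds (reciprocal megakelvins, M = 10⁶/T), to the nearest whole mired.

526 mireds

M = 10⁶ / 1902 = 525.762 → 526 mireds.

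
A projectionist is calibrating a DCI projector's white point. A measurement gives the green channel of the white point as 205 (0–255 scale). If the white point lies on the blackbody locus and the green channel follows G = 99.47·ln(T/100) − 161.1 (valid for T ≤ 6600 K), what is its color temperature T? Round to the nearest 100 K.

4000 K

ln t = (205 + 161.1) / 99.47 = 3.6805.
t = e^3.6805 = 39.666.
T = 100·t = 3967 K → 4000 K to the nearest 100 K.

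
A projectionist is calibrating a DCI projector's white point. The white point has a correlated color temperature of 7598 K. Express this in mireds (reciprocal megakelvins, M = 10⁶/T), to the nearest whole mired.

132 mireds

M = 10⁶ / 7598 = 131.614 → 132 mireds.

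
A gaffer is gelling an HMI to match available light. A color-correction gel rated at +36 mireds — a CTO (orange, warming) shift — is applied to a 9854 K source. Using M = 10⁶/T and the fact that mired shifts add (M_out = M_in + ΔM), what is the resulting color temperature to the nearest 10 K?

7270 K

M_in = 10⁶/9854 = 101.48 mireds.
M_out = 101.48 + (+36) = 137.48 mireds.
T_out = 10⁶/137.48 = 7273.7 K → 7270 K.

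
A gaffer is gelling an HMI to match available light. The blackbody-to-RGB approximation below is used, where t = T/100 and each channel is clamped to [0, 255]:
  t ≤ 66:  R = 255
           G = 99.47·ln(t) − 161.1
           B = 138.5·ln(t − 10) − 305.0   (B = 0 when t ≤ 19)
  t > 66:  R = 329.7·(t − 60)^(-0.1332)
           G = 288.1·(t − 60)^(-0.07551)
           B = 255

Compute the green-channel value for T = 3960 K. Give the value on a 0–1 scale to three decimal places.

0.803

t = 3960/100 = 39.6; the t ≤ 66 branch applies.
G = 99.47·ln 39.6 − 161.1 = 99.47·3.6788 − 161.1 = 204.833.
On a 0–1 scale: 204.833/255 = 0.8033 → 0.803.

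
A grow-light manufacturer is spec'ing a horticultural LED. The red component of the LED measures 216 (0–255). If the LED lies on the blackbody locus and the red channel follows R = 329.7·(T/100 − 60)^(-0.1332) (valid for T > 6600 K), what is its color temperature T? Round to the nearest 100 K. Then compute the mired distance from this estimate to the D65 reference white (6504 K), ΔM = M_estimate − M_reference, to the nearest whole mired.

(t − 60)^(-0.1332) = 216/329.7 = 0.65514.
t − 60 = 0.65514^(1/-0.1332) = 0.65514^(-7.508) = 23.926, so t = 83.926.
T = 100·t = 8393 K → 8400 K to the nearest 100 K.
M_estimate = 10⁶/8400 = 119.05; M_reference = 10⁶/6504 = 153.75.
ΔM = 119.05 − 153.75 = -34.70 → -35 mireds.

-35 mireds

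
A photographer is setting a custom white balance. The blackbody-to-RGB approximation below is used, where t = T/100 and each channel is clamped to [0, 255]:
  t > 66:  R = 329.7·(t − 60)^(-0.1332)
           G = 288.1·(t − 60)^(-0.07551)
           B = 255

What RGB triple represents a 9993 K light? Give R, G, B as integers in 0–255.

R=202, G=218, B=255

t = 9993/100 = 99.93; the t > 66 branch applies.
R = 329.7·(99.93 − 60)^(-0.1332) = 329.7·39.93^(-0.1332) = 329.7·0.61194 = 201.756.
G = 288.1·(99.93 − 60)^(-0.07551) = 288.1·39.93^(-0.07551) = 288.1·0.75698 = 218.087.
B = 255 by definition for t > 66.
Rounded: (202, 218, 255).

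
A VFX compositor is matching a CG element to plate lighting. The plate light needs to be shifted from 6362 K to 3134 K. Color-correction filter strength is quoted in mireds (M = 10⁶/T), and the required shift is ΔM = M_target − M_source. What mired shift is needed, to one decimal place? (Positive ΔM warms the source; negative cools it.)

M_source = 10⁶/6362 = 157.183; M_target = 10⁶/3134 = 319.081.
ΔM = 319.081 − 157.183 = 161.898 → +161.9 mireds, a warming shift.

+161.9 mireds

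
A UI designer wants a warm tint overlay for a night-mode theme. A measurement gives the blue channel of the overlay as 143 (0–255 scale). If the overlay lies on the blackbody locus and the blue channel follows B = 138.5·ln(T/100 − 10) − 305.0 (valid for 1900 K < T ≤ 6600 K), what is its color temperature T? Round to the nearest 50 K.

ln(t − 10) = (143 + 305.0) / 138.5 = 3.2347.
t − 10 = e^3.2347 = 25.398, so t = 35.398.
T = 100·t = 3540 K → 3550 K to the nearest 50 K.

3550 K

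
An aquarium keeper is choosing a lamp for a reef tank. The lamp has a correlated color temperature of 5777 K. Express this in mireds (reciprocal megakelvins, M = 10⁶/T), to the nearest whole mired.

173 mireds

M = 10⁶ / 5777 = 173.100 → 173 mireds.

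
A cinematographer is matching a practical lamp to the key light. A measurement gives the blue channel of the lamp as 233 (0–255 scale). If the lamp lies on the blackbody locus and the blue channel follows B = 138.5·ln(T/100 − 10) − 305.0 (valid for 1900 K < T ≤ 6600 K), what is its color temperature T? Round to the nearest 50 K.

ln(t − 10) = (233 + 305.0) / 138.5 = 3.8845.
t − 10 = e^3.8845 = 48.641, so t = 58.641.
T = 100·t = 5864 K → 5850 K to the nearest 50 K.

5850 K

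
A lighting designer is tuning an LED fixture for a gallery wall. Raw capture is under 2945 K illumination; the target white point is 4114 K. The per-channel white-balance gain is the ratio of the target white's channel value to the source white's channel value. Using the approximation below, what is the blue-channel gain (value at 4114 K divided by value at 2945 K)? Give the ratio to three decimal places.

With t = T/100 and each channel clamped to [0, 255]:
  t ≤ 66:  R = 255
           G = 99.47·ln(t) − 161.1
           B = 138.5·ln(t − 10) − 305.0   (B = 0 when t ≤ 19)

At 2945 K (t = 29.45):
  B = 138.5·ln(29.45 − 10) − 305.0 = 138.5·ln 19.45 − 305.0 = 138.5·2.9678 − 305.0 = 106.047.
At 4114 K (t = 41.14):
  B = 138.5·ln(41.14 − 10) − 305.0 = 138.5·ln 31.14 − 305.0 = 138.5·3.4385 − 305.0 = 171.231.
Gain = 171.231 / 106.047 = 1.6147 → 1.615.

1.615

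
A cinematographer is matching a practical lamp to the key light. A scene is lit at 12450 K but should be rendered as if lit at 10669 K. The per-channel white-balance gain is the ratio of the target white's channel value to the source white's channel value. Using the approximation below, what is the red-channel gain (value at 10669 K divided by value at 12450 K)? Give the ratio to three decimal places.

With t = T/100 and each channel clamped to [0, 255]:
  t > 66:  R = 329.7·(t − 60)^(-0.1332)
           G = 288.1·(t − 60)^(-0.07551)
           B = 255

At 12450 K (t = 124.5):
  R = 329.7·(124.5 − 60)^(-0.1332) = 329.7·64.5^(-0.1332) = 329.7·0.57407 = 189.272.
At 10669 K (t = 106.69):
  R = 329.7·(106.69 − 60)^(-0.1332) = 329.7·46.69^(-0.1332) = 329.7·0.59932 = 197.596.
Gain = 197.596 / 189.272 = 1.0440 → 1.044.

1.044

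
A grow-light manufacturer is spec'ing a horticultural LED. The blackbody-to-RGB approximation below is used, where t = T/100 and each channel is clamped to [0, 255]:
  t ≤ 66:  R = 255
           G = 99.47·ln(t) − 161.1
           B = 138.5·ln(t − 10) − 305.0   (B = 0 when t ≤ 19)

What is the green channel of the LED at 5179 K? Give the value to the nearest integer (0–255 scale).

232

t = 5179/100 = 51.79; the t ≤ 66 branch applies.
G = 99.47·ln 51.79 − 161.1 = 99.47·3.9472 − 161.1 = 231.528.
Rounded: 232.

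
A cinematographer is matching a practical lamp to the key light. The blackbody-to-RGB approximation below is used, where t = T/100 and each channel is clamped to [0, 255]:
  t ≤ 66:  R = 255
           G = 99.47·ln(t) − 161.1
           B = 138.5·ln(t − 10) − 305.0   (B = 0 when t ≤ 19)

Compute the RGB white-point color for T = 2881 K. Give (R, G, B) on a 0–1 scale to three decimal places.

t = 2881/100 = 28.81; the t ≤ 66 branch applies.
R = 255 by definition for t ≤ 66.
G = 99.47·ln 28.81 − 161.1 = 99.47·3.3607 − 161.1 = 173.191.
B = 138.5·ln(28.81 − 10) − 305.0 = 138.5·ln 18.81 − 305.0 = 138.5·2.9344 − 305.0 = 101.413.
Dividing each by 255: (1.0000, 0.6792, 0.3977) → (1.000, 0.679, 0.398).

(1.000, 0.679, 0.398)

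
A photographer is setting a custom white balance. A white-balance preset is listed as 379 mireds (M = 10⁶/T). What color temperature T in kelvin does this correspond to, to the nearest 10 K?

T = 10⁶ / 379 = 2638.52 K → 2640 K.

2640 K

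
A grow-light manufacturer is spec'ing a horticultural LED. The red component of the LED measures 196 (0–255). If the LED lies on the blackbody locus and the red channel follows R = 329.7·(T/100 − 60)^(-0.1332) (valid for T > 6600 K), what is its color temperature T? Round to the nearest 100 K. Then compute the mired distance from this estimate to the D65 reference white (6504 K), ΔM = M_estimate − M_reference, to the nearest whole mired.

-63 mireds

(t − 60)^(-0.1332) = 196/329.7 = 0.59448.
t − 60 = 0.59448^(1/-0.1332) = 0.59448^(-7.508) = 49.621, so t = 109.621.
T = 100·t = 10962 K → 11000 K to the nearest 100 K.
M_estimate = 10⁶/11000 = 90.91; M_reference = 10⁶/6504 = 153.75.
ΔM = 90.91 − 153.75 = -62.84 → -63 mireds.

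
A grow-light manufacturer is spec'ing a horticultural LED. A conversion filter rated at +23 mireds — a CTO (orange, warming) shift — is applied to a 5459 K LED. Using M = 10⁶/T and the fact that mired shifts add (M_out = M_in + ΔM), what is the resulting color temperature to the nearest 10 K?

M_in = 10⁶/5459 = 183.18 mireds.
M_out = 183.18 + (+23) = 206.18 mireds.
T_out = 10⁶/206.18 = 4850.0 K → 4850 K.

4850 K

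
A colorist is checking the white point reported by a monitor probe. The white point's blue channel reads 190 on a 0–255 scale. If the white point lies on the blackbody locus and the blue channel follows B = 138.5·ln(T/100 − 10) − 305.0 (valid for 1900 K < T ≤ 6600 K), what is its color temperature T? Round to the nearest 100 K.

ln(t − 10) = (190 + 305.0) / 138.5 = 3.5740.
t − 10 = e^3.5740 = 35.659, so t = 45.659.
T = 100·t = 4566 K → 4600 K to the nearest 100 K.

4600 K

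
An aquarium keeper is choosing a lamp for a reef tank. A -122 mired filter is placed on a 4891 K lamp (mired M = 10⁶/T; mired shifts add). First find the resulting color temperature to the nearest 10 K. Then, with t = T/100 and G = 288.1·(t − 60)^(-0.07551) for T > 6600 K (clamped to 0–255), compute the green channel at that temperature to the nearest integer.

M_in = 10⁶/4891 = 204.46; M_out = 204.46 + (-122) = 82.46.
T_out = 10⁶/82.46 = 12127.5 K → 12130 K; t = 121.3.
G = 288.1·(121.3 − 60)^(-0.07551) = 288.1·61.3^(-0.07551) = 288.1·0.73287 = 211.141.
Rounded: 211.

211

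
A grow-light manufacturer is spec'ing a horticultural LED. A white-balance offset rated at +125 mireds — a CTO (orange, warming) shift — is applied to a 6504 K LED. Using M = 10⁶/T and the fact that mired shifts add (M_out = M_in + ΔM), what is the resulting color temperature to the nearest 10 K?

M_in = 10⁶/6504 = 153.75 mireds.
M_out = 153.75 + (+125) = 278.75 mireds.
T_out = 10⁶/278.75 = 3587.4 K → 3590 K.

3590 K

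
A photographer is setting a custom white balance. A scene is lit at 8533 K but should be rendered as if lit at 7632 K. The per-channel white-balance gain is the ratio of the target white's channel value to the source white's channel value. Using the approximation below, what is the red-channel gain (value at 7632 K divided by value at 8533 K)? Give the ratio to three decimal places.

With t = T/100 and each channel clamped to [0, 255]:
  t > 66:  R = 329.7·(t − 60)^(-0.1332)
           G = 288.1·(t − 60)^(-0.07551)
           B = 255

1.060

At 8533 K (t = 85.33):
  R = 329.7·(85.33 − 60)^(-0.1332) = 329.7·25.33^(-0.1332) = 329.7·0.65018 = 214.365.
At 7632 K (t = 76.32):
  R = 329.7·(76.32 − 60)^(-0.1332) = 329.7·16.32^(-0.1332) = 329.7·0.68939 = 227.292.
Gain = 227.292 / 214.365 = 1.0603 → 1.060.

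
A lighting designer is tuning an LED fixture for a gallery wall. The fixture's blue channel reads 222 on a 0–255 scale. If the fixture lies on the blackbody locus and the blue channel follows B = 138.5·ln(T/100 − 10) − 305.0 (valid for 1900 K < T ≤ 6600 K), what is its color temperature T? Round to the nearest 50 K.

5500 K

ln(t − 10) = (222 + 305.0) / 138.5 = 3.8051.
t − 10 = e^3.8051 = 44.928, so t = 54.928.
T = 100·t = 5493 K → 5500 K to the nearest 50 K.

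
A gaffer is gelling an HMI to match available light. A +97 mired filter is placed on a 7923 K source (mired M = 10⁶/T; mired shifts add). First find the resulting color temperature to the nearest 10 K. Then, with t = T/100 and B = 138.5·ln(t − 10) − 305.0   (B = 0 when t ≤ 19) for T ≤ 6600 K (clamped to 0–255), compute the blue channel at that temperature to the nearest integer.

M_in = 10⁶/7923 = 126.21; M_out = 126.21 + (+97) = 223.21.
T_out = 10⁶/223.21 = 4480.0 K → 4480 K; t = 44.8.
B = 138.5·ln(44.8 − 10) − 305.0 = 138.5·ln 34.8 − 305.0 = 138.5·3.5496 − 305.0 = 186.622.
Rounded: 187.

187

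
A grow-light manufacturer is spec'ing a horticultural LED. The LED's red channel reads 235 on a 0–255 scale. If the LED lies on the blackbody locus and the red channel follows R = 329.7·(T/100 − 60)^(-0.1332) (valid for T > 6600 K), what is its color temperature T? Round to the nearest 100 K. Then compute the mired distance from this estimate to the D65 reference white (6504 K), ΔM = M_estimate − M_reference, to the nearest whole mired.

(t − 60)^(-0.1332) = 235/329.7 = 0.71277.
t − 60 = 0.71277^(1/-0.1332) = 0.71277^(-7.508) = 12.705, so t = 72.705.
T = 100·t = 7271 K → 7300 K to the nearest 100 K.
M_estimate = 10⁶/7300 = 136.99; M_reference = 10⁶/6504 = 153.75.
ΔM = 136.99 − 153.75 = -16.77 → -17 mireds.

-17 mireds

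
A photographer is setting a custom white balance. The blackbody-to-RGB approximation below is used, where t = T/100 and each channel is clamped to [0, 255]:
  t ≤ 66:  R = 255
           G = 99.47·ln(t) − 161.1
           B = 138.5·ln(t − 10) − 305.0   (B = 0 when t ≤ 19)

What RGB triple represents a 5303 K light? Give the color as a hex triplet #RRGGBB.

#FFEAD8

t = 5303/100 = 53.03; the t ≤ 66 branch applies.
R = 255 by definition for t ≤ 66.
G = 99.47·ln 53.03 − 161.1 = 99.47·3.9709 − 161.1 = 233.881.
B = 138.5·ln(53.03 − 10) − 305.0 = 138.5·ln 43.03 − 305.0 = 138.5·3.7619 − 305.0 = 216.023.
Rounded: (255, 234, 216).
In hex: #FFEAD8.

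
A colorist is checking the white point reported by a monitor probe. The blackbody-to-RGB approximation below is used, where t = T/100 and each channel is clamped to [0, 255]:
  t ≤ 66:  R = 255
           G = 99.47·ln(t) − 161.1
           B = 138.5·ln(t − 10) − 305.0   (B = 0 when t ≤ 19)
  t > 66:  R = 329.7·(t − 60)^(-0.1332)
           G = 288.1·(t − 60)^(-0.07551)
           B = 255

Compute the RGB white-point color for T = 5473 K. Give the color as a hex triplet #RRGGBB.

t = 5473/100 = 54.73; the t ≤ 66 branch applies.
R = 255 by definition for t ≤ 66.
G = 99.47·ln 54.73 − 161.1 = 99.47·4.0024 − 161.1 = 237.020.
B = 138.5·ln(54.73 − 10) − 305.0 = 138.5·ln 44.73 − 305.0 = 138.5·3.8006 − 305.0 = 221.389.
Rounded: (255, 237, 221).
In hex: #FFEDDD.

#FFEDDD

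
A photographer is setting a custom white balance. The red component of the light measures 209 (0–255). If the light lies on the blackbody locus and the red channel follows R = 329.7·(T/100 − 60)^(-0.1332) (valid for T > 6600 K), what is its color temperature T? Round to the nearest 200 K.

9000 K

(t − 60)^(-0.1332) = 209/329.7 = 0.63391.
t − 60 = 0.63391^(1/-0.1332) = 0.63391^(-7.508) = 30.639, so t = 90.639.
T = 100·t = 9064 K → 9000 K to the nearest 200 K.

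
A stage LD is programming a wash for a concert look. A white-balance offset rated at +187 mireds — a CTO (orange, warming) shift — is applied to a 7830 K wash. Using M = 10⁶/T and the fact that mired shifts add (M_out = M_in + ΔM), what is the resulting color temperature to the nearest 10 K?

3180 K

M_in = 10⁶/7830 = 127.71 mireds.
M_out = 127.71 + (+187) = 314.71 mireds.
T_out = 10⁶/314.71 = 3177.5 K → 3180 K.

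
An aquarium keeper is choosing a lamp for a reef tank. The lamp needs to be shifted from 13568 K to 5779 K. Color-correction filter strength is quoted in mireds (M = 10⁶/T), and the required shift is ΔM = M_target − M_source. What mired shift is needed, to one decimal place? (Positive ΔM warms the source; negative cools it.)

+99.3 mireds

M_source = 10⁶/13568 = 73.703; M_target = 10⁶/5779 = 173.040.
ΔM = 173.040 − 73.703 = 99.337 → +99.3 mireds, a warming shift.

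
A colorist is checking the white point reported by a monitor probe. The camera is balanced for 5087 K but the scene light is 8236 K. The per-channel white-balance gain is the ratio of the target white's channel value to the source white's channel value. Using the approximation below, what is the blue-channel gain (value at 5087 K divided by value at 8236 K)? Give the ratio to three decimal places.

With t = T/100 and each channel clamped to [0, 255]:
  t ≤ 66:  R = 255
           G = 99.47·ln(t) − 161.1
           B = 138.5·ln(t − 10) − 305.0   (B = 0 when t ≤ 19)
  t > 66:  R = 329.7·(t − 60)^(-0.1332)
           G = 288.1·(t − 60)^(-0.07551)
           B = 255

0.819

At 8236 K (t = 82.36):
  B = 255 by definition for t > 66.
At 5087 K (t = 50.87):
  B = 138.5·ln(50.87 − 10) − 305.0 = 138.5·ln 40.87 − 305.0 = 138.5·3.7104 − 305.0 = 208.890.
Gain = 208.890 / 255.000 = 0.8192 → 0.819.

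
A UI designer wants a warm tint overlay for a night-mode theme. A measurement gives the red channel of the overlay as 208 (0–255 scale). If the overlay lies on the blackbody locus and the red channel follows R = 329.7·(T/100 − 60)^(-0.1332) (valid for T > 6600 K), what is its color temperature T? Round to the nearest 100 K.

9200 K

(t − 60)^(-0.1332) = 208/329.7 = 0.63088.
t − 60 = 0.63088^(1/-0.1332) = 0.63088^(-7.508) = 31.763, so t = 91.763.
T = 100·t = 9176 K → 9200 K to the nearest 100 K.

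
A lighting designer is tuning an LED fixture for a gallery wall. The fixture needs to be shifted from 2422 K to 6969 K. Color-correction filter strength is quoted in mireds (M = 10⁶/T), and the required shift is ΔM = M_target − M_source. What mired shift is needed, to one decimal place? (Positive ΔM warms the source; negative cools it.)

-269.4 mireds

M_source = 10⁶/2422 = 412.882; M_target = 10⁶/6969 = 143.493.
ΔM = 143.493 − 412.882 = -269.389 → -269.4 mireds, a cooling shift.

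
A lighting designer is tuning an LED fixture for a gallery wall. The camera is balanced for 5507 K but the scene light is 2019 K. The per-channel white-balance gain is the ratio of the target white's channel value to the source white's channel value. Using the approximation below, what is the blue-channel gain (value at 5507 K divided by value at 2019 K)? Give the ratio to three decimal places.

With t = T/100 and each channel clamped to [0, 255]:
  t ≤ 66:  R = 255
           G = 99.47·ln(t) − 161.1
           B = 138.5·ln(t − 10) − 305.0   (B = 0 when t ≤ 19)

At 2019 K (t = 20.19):
  B = 138.5·ln(20.19 − 10) − 305.0 = 138.5·ln 10.19 − 305.0 = 138.5·2.3214 − 305.0 = 16.515.
At 5507 K (t = 55.07):
  B = 138.5·ln(55.07 − 10) − 305.0 = 138.5·ln 45.07 − 305.0 = 138.5·3.8082 − 305.0 = 222.438.
Gain = 222.438 / 16.515 = 13.4690 → 13.469.

13.469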